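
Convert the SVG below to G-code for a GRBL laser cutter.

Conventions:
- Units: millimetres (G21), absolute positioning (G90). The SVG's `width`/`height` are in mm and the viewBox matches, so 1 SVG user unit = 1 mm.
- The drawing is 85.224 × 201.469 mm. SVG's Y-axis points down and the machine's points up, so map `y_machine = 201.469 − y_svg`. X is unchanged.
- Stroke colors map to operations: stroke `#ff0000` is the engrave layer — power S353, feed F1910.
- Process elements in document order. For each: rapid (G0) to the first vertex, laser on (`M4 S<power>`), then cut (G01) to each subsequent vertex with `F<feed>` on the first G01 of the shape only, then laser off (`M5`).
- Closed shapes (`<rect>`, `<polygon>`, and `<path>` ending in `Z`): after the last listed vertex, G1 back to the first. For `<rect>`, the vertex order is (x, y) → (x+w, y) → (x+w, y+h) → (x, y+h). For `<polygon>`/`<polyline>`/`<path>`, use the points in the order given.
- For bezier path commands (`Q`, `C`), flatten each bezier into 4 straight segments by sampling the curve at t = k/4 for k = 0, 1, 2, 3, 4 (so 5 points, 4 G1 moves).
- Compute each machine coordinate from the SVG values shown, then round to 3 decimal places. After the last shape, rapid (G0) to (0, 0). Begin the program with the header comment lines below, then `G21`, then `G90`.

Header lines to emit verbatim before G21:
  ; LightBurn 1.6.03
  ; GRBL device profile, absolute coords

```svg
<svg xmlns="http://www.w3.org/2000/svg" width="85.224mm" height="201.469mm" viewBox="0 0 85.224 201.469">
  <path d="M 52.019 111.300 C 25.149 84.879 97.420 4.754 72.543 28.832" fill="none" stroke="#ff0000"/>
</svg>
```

Since the viewBox matches the mm dimensions, user units are millimetres directly. The only transform is the Y-flip y_m = 201.469 − y_svg.

Shape 1 is a cubic bezier drawn with `<path>`. Its stroke #ff0000 means engrave at S353, F1910. After flipping Y the toolpath is (52.019,90.169) → (47.388,117.587) → (61.534,150.340) → (76.053,173.625) → (72.543,172.637).

; LightBurn 1.6.03
; GRBL device profile, absolute coords
G21
G90
G0 X52.019 Y90.169
M4 S353
G01 X47.388 Y117.587 F1910
G01 X61.534 Y150.340
G01 X76.053 Y173.625
G01 X72.543 Y172.637
M5
G0 X0.000 Y0.000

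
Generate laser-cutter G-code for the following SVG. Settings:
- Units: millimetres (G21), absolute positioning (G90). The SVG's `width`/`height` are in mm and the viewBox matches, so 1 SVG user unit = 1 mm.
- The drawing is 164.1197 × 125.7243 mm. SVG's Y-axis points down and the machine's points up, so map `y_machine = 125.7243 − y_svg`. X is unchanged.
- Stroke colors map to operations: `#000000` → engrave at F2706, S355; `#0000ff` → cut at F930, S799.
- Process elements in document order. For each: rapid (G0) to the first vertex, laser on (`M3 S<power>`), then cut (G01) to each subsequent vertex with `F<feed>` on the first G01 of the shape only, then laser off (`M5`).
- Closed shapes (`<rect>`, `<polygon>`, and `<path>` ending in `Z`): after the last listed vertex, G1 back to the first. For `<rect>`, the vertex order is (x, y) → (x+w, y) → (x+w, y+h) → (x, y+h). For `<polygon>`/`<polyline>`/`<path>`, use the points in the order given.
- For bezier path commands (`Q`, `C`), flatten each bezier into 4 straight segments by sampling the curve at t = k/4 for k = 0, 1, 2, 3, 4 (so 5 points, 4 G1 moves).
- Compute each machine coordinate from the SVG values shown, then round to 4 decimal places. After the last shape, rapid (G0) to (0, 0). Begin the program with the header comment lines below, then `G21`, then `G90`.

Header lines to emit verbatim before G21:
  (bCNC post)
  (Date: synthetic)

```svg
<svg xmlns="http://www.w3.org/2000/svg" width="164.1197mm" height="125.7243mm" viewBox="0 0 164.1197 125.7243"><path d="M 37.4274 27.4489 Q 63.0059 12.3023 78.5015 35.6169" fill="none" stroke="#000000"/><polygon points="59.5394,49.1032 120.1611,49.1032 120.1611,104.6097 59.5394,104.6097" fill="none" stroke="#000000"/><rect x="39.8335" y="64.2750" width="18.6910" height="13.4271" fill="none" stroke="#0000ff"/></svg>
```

(bCNC post)
(Date: synthetic)
G21
G90
G0 X37.4274 Y98.2754
M3 S355
G01 X49.5865 Y103.4449 F2706
G01 X60.4852 Y103.8067
G01 X70.1235 Y99.3609
G01 X78.5015 Y90.1074
M5
G0 X59.5394 Y76.6211
M3 S355
G01 X120.1611 Y76.6211 F2706
G01 X120.1611 Y21.1146
G01 X59.5394 Y21.1146
G01 X59.5394 Y76.6211
M5
G0 X39.8335 Y61.4493
M3 S799
G01 X58.5245 Y61.4493 F930
G01 X58.5245 Y48.0222
G01 X39.8335 Y48.0222
G01 X39.8335 Y61.4493
M5
G0 X0.0000 Y0.0000

Since the viewBox matches the mm dimensions, user units are millimetres directly. The only transform is the Y-flip y_m = 125.7243 − y_svg.

Shape 1 is a quadratic bezier drawn with `<path>`. Its stroke #000000 means engrave at S355, F2706. After flipping Y the toolpath is (37.4274,98.2754) → (49.5865,103.4449) → (60.4852,103.8067) → (70.1235,99.3609) → (78.5015,90.1074).

Shape 2 is a rectangle drawn with `<polygon>`. Its stroke #000000 means engrave at S355, F2706. After flipping Y the toolpath is (59.5394,76.6211) → (120.1611,76.6211) → (120.1611,21.1146) → (59.5394,21.1146) → (59.5394,76.6211), returning to the start.

Shape 3 is a rectangle drawn with `<rect>`. Its stroke #0000ff means cut at S799, F930. After flipping Y the toolpath is (39.8335,61.4493) → (58.5245,61.4493) → (58.5245,48.0222) → (39.8335,48.0222) → (39.8335,61.4493), returning to the start.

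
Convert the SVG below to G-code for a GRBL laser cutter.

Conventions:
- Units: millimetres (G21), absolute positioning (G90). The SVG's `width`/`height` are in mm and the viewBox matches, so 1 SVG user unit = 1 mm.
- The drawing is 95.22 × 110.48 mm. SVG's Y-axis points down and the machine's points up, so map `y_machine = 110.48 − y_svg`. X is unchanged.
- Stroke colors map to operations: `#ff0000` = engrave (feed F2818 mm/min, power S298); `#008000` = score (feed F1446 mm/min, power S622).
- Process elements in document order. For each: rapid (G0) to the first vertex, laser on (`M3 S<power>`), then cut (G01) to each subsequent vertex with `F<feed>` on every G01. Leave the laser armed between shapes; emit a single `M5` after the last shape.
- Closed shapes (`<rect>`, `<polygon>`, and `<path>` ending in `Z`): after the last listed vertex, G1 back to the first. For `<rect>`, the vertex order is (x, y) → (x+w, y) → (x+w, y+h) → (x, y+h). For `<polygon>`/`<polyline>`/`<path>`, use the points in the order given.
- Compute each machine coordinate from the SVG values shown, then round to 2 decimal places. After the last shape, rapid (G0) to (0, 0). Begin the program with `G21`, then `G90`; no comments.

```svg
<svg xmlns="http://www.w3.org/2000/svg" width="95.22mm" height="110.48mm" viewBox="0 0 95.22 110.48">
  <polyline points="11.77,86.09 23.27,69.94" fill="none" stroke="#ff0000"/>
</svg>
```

G21
G90
G0 X11.77 Y24.39
M3 S298
G01 X23.27 Y40.54 F2818
M5
G0 X0.00 Y0.00

viewBox `0 0 95.22 110.48` with mm width/height → 1 unit = 1 mm. Flip: y_m = 110.48 − y_svg.

**Shape 1** — `<polyline>` line segment, stroke `#ff0000` → engrave (S298, F2818). Machine vertices: (11.77,24.39) → (23.27,40.54). Open path.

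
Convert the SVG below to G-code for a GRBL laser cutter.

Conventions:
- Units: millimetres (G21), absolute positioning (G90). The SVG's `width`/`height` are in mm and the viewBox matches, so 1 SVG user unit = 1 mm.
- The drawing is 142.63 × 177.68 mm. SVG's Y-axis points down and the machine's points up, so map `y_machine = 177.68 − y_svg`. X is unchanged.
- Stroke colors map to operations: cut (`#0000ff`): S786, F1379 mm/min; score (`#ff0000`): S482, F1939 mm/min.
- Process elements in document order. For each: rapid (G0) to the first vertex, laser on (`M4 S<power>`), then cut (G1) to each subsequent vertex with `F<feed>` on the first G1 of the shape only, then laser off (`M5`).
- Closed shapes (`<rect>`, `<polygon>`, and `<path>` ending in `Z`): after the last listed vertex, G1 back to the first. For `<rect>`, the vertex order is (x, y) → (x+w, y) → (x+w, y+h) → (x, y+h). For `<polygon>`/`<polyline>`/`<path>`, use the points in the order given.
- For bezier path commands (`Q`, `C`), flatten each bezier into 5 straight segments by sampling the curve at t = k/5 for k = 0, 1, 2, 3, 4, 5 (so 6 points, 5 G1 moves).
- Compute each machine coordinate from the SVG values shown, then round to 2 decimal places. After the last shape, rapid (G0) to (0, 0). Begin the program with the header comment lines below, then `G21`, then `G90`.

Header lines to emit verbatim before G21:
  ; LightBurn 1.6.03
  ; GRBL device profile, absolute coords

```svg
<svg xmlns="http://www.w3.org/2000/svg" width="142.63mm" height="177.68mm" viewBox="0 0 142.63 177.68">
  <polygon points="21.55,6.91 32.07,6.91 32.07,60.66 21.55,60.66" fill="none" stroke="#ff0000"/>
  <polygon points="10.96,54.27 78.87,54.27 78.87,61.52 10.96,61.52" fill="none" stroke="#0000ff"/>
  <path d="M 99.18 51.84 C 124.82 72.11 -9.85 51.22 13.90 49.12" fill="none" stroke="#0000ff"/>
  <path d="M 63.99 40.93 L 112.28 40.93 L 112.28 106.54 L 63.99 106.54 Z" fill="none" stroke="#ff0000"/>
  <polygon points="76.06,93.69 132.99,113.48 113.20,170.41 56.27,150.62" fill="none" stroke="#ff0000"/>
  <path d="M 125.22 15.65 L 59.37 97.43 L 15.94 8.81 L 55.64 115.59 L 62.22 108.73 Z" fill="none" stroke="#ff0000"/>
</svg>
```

; LightBurn 1.6.03
; GRBL device profile, absolute coords
G21
G90
G0 X21.55 Y170.77
M4 S482
G1 X32.07 Y170.77 F1939
G1 X32.07 Y117.02
G1 X21.55 Y117.02
G1 X21.55 Y170.77
M5
G0 X10.96 Y123.41
M4 S786
G1 X78.87 Y123.41 F1379
G1 X78.87 Y116.16
G1 X10.96 Y116.16
G1 X10.96 Y123.41
M5
G0 X99.18 Y125.84
M4 S786
G1 X97.88 Y118.14 F1379
G1 X73.40 Y117.44
G1 X41.04 Y120.86
G1 X16.11 Y125.52
G1 X13.90 Y128.56
M5
G0 X63.99 Y136.75
M4 S482
G1 X112.28 Y136.75 F1939
G1 X112.28 Y71.14
G1 X63.99 Y71.14
G1 X63.99 Y136.75
M5
G0 X76.06 Y83.99
M4 S482
G1 X132.99 Y64.20 F1939
G1 X113.20 Y7.27
G1 X56.27 Y27.06
G1 X76.06 Y83.99
M5
G0 X125.22 Y162.03
M4 S482
G1 X59.37 Y80.25 F1939
G1 X15.94 Y168.87
G1 X55.64 Y62.09
G1 X62.22 Y68.95
G1 X125.22 Y162.03
M5
G0 X0.00 Y0.00

1 u = 1 mm; y_m = 177.68 − y.

[1] `<polygon>` rectangle, #ff0000→score S482 F1939: (21.55,170.77) → (32.07,170.77) → (32.07,117.02) → (21.55,117.02) → (21.55,170.77) (closed)

[2] `<polygon>` rectangle, #0000ff→cut S786 F1379: (10.96,123.41) → (78.87,123.41) → (78.87,116.16) → (10.96,116.16) → (10.96,123.41) (closed)

[3] `<path>` cubic bezier, #0000ff→cut S786 F1379: (99.18,125.84) → (97.88,118.14) → (73.40,117.44) → (41.04,120.86) → (16.11,125.52) → (13.90,128.56)

[4] `<path>` rectangle, #ff0000→score S482 F1939: (63.99,136.75) → (112.28,136.75) → (112.28,71.14) → (63.99,71.14) → (63.99,136.75) (closed)

[5] `<polygon>` regular polygon, #ff0000→score S482 F1939: (76.06,83.99) → (132.99,64.20) → (113.20,7.27) → (56.27,27.06) → (76.06,83.99) (closed)

[6] `<path>` closed polygon, #ff0000→score S482 F1939: (125.22,162.03) → (59.37,80.25) → (15.94,168.87) → (55.64,62.09) → (62.22,68.95) → (125.22,162.03) (closed)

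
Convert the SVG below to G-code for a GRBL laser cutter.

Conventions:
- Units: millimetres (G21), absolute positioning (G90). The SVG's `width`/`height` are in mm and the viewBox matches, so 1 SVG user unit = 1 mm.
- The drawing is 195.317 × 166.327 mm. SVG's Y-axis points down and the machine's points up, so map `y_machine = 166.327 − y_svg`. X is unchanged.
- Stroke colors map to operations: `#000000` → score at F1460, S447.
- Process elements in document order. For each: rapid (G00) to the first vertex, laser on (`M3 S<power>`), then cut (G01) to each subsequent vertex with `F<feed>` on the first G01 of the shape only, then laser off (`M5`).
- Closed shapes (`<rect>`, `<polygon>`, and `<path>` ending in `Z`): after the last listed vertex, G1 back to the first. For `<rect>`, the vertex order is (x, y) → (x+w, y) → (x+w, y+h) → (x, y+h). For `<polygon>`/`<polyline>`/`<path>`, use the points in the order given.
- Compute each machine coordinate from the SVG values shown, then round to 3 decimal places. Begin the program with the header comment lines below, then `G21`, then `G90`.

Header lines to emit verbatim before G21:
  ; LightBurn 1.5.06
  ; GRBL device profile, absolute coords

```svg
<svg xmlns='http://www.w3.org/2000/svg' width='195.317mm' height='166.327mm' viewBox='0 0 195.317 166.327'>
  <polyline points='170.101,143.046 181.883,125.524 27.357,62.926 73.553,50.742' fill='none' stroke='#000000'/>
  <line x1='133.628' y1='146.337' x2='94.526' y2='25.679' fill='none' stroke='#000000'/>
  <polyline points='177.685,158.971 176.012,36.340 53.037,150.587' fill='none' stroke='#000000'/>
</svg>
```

Since the viewBox matches the mm dimensions, user units are millimetres directly. The only transform is the Y-flip y_m = 166.327 − y_svg.

Shape 1 is a open polyline drawn with `<polyline>`. Its stroke #000000 means score at S447, F1460. After flipping Y the toolpath is (170.101,23.281) → (181.883,40.803) → (27.357,103.401) → (73.553,115.585).

Shape 2 is a line segment drawn with `<line>`. Its stroke #000000 means score at S447, F1460. After flipping Y the toolpath is (133.628,19.990) → (94.526,140.648).

Shape 3 is a open polyline drawn with `<polyline>`. Its stroke #000000 means score at S447, F1460. After flipping Y the toolpath is (177.685,7.356) → (176.012,129.987) → (53.037,15.740).

; LightBurn 1.5.06
; GRBL device profile, absolute coords
G21
G90
G00 X170.101 Y23.281
M3 S447
G01 X181.883 Y40.803 F1460
G01 X27.357 Y103.401
G01 X73.553 Y115.585
M5
G00 X133.628 Y19.990
M3 S447
G01 X94.526 Y140.648 F1460
M5
G00 X177.685 Y7.356
M3 S447
G01 X176.012 Y129.987 F1460
G01 X53.037 Y15.740
M5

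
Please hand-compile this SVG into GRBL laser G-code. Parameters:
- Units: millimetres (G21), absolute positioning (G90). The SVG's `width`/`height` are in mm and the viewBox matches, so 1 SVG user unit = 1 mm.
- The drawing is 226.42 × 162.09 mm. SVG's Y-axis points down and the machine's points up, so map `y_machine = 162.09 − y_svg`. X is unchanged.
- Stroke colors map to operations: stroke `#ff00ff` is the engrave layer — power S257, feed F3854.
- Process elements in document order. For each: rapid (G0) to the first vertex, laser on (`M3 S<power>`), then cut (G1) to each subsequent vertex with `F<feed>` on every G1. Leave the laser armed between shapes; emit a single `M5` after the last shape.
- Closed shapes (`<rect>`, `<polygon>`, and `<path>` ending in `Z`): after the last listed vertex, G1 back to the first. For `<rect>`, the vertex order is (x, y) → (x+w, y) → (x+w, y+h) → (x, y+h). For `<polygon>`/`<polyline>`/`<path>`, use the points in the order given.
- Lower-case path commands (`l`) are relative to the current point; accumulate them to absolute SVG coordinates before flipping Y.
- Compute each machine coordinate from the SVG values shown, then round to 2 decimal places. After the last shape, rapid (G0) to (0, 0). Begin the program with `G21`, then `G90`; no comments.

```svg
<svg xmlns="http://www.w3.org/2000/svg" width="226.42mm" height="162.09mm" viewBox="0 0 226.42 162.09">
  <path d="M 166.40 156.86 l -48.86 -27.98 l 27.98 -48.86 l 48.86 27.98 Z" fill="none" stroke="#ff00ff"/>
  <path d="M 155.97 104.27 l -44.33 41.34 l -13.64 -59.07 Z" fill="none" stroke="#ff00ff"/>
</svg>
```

G21
G90
G0 X166.40 Y5.23
M3 S257
G1 X117.54 Y33.21 F3854
G1 X145.52 Y82.07 F3854
G1 X194.38 Y54.09 F3854
G1 X166.40 Y5.23 F3854
G0 X155.97 Y57.82
M3 S257
G1 X111.64 Y16.48 F3854
G1 X98.00 Y75.55 F3854
G1 X155.97 Y57.82 F3854
M5
G0 X0.00 Y0.00

1 u = 1 mm; y_m = 162.09 − y.

[1] `<path>` regular polygon, #ff00ff→engrave S257 F3854: (166.40,5.23) → (117.54,33.21) → (145.52,82.07) → (194.38,54.09) → (166.40,5.23) (closed)

[2] `<path>` regular polygon, #ff00ff→engrave S257 F3854: (155.97,57.82) → (111.64,16.48) → (98.00,75.55) → (155.97,57.82) (closed)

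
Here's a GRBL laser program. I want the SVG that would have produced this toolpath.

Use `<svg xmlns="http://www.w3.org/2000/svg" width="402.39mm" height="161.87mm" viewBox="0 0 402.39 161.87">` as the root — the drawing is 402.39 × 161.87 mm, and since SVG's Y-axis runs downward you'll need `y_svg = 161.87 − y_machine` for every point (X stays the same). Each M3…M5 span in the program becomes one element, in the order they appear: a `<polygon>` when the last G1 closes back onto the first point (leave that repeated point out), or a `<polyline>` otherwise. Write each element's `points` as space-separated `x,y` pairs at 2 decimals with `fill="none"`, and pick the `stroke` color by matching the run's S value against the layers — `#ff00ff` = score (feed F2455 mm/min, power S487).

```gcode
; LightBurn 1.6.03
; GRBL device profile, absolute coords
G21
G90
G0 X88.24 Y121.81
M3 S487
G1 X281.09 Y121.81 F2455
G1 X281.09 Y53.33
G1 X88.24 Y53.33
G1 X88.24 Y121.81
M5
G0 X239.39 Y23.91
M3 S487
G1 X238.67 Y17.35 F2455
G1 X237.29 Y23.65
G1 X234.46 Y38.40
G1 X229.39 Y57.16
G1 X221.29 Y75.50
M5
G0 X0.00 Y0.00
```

<svg xmlns="http://www.w3.org/2000/svg" width="402.39mm" height="161.87mm" viewBox="0 0 402.39 161.87">
  <polygon points="88.24,40.06 281.09,40.06 281.09,108.54 88.24,108.54" fill="none" stroke="#ff00ff"/>
  <polyline points="239.39,137.96 238.67,144.52 237.29,138.22 234.46,123.47 229.39,104.71 221.29,86.37" fill="none" stroke="#ff00ff"/>
</svg>

Machine Y-up, SVG Y-down with viewBox height 161.87, so y_svg = 161.87 − y_machine; X carries over. Every run uses S487, so all elements get stroke `#ff00ff` (score).

Run 1: The run returns to its start, so emit a `<polygon>` with points (Y-flipped): 88.24,40.06 281.09,40.06 281.09,108.54 88.24,108.54.

Run 2: The run is open, so emit a `<polyline>` with points (Y-flipped): 239.39,137.96 238.67,144.52 237.29,138.22 234.46,123.47 229.39,104.71 221.29,86.37.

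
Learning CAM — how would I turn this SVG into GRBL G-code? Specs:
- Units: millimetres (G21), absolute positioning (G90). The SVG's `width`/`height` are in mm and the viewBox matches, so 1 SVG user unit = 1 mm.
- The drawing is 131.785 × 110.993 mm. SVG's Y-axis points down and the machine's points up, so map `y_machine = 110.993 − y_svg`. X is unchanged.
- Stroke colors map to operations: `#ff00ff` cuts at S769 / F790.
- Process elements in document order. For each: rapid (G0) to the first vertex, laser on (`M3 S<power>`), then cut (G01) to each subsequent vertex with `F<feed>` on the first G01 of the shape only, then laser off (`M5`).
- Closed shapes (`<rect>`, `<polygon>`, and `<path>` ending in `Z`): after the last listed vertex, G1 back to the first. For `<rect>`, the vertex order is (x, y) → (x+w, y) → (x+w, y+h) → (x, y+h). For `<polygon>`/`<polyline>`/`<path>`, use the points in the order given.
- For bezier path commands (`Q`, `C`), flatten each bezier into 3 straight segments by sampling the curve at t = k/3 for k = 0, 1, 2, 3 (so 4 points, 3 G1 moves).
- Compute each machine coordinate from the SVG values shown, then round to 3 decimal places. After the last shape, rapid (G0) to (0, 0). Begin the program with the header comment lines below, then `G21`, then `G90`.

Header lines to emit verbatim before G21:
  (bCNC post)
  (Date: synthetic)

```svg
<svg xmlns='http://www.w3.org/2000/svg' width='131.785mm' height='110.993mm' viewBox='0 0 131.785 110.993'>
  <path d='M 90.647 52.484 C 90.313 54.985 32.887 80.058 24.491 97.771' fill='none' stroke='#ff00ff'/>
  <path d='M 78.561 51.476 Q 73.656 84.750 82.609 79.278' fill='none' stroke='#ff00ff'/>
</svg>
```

(bCNC post)
(Date: synthetic)
G21
G90
G0 X90.647 Y58.509
M3 S769
G01 X75.213 Y49.593 F790
G01 X45.300 Y32.280
G01 X24.491 Y13.222
M5
G0 X78.561 Y59.517
M3 S769
G01 X76.831 Y41.639 F790
G01 X78.180 Y32.372
G01 X82.609 Y31.715
M5
G0 X0.000 Y0.000

Since the viewBox matches the mm dimensions, user units are millimetres directly. The only transform is the Y-flip y_m = 110.993 − y_svg.

Shape 1 is a cubic bezier drawn with `<path>`. Its stroke #ff00ff means cut at S769, F790. After flipping Y the toolpath is (90.647,58.509) → (75.213,49.593) → (45.300,32.280) → (24.491,13.222).

Shape 2 is a quadratic bezier drawn with `<path>`. Its stroke #ff00ff means cut at S769, F790. After flipping Y the toolpath is (78.561,59.517) → (76.831,41.639) → (78.180,32.372) → (82.609,31.715).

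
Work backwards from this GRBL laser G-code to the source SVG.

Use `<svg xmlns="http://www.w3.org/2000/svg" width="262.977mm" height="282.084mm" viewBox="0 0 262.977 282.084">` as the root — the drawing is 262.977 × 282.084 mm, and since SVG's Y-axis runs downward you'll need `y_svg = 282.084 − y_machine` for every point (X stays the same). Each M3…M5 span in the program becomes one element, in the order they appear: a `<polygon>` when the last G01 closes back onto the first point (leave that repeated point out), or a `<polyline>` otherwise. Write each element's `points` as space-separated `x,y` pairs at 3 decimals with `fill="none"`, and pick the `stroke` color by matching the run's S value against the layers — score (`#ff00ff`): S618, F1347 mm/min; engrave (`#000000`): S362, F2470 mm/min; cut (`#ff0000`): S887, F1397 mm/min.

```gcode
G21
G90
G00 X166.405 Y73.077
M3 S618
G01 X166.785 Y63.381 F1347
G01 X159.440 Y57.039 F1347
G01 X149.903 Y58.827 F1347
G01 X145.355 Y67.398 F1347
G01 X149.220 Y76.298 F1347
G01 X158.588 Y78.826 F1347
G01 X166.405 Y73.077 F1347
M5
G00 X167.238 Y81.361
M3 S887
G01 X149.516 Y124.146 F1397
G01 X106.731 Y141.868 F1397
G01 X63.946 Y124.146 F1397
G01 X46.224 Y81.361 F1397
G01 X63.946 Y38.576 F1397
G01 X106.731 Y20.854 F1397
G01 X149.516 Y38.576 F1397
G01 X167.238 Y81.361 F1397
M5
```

Each laser-on run becomes one SVG element. Flip Y back into SVG space with y_svg = 282.084 − y_machine.

Run 1: the run's S618 means `#ff00ff` (score). The run returns to its start, so emit a `<polygon>` with points (Y-flipped): 166.405,209.007 166.785,218.703 159.440,225.045 149.903,223.257 145.355,214.686 149.220,205.786 158.588,203.258.

Run 2: S887 ⇒ cut layer `#ff0000`. The run returns to its start, so emit a `<polygon>` with points (Y-flipped): 167.238,200.723 149.516,157.938 106.731,140.216 63.946,157.938 46.224,200.723 63.946,243.508 106.731,261.230 149.516,243.508.

<svg xmlns="http://www.w3.org/2000/svg" width="262.977mm" height="282.084mm" viewBox="0 0 262.977 282.084">
  <polygon points="166.405,209.007 166.785,218.703 159.440,225.045 149.903,223.257 145.355,214.686 149.220,205.786 158.588,203.258" fill="none" stroke="#ff00ff"/>
  <polygon points="167.238,200.723 149.516,157.938 106.731,140.216 63.946,157.938 46.224,200.723 63.946,243.508 106.731,261.230 149.516,243.508" fill="none" stroke="#ff0000"/>
</svg>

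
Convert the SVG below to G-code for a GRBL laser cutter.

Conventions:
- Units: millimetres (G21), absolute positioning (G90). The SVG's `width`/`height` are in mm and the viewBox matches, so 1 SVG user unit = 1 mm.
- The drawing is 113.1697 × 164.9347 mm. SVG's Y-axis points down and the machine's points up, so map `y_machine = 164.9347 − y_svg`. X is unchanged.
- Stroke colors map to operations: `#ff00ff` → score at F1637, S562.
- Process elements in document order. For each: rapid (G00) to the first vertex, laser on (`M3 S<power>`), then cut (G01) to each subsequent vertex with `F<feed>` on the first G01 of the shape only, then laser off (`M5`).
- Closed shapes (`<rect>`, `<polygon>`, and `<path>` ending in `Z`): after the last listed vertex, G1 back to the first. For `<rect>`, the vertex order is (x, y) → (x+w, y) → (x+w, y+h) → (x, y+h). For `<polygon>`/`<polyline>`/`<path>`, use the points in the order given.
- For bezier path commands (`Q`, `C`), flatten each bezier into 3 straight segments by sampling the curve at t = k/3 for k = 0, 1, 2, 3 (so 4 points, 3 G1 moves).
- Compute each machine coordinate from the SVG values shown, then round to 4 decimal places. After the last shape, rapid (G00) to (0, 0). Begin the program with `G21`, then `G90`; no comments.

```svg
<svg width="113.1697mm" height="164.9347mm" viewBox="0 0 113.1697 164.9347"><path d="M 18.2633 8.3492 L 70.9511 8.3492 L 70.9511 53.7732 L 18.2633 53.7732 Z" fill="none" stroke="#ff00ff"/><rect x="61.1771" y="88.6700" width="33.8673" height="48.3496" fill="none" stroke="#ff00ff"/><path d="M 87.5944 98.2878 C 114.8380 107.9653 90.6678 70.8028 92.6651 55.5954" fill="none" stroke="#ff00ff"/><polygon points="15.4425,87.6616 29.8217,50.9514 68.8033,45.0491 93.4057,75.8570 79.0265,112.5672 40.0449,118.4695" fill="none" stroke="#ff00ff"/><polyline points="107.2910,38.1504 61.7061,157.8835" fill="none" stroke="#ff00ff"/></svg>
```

G21
G90
G00 X18.2633 Y156.5855
M3 S562
G01 X70.9511 Y156.5855 F1637
G01 X70.9511 Y111.1615
G01 X18.2633 Y111.1615
G01 X18.2633 Y156.5855
M5
G00 X61.1771 Y76.2647
M3 S562
G01 X95.0444 Y76.2647 F1637
G01 X95.0444 Y27.9151
G01 X61.1771 Y27.9151
G01 X61.1771 Y76.2647
M5
G00 X87.5944 Y66.6469
M3 S562
G01 X100.5734 Y70.0348 F1637
G01 X96.5169 Y89.3615
G01 X92.6651 Y109.3393
M5
G00 X15.4425 Y77.2731
M3 S562
G01 X29.8217 Y113.9833 F1637
G01 X68.8033 Y119.8856
G01 X93.4057 Y89.0777
G01 X79.0265 Y52.3675
G01 X40.0449 Y46.4652
G01 X15.4425 Y77.2731
M5
G00 X107.2910 Y126.7843
M3 S562
G01 X61.7061 Y7.0512 F1637
M5
G00 X0.0000 Y0.0000

Since the viewBox matches the mm dimensions, user units are millimetres directly. The only transform is the Y-flip y_m = 164.9347 − y_svg.

Shape 1 is a rectangle drawn with `<path>`. Its stroke #ff00ff means score at S562, F1637. After flipping Y the toolpath is (18.2633,156.5855) → (70.9511,156.5855) → (70.9511,111.1615) → (18.2633,111.1615) → (18.2633,156.5855), returning to the start.

Shape 2 is a rectangle drawn with `<rect>`. Its stroke #ff00ff means score at S562, F1637. After flipping Y the toolpath is (61.1771,76.2647) → (95.0444,76.2647) → (95.0444,27.9151) → (61.1771,27.9151) → (61.1771,76.2647), returning to the start.

Shape 3 is a cubic bezier drawn with `<path>`. Its stroke #ff00ff means score at S562, F1637. After flipping Y the toolpath is (87.5944,66.6469) → (100.5734,70.0348) → (96.5169,89.3615) → (92.6651,109.3393).

Shape 4 is a regular polygon drawn with `<polygon>`. Its stroke #ff00ff means score at S562, F1637. After flipping Y the toolpath is (15.4425,77.2731) → (29.8217,113.9833) → (68.8033,119.8856) → (93.4057,89.0777) → (79.0265,52.3675) → (40.0449,46.4652) → (15.4425,77.2731), returning to the start.

Shape 5 is a line segment drawn with `<polyline>`. Its stroke #ff00ff means score at S562, F1637. After flipping Y the toolpath is (107.2910,126.7843) → (61.7061,7.0512).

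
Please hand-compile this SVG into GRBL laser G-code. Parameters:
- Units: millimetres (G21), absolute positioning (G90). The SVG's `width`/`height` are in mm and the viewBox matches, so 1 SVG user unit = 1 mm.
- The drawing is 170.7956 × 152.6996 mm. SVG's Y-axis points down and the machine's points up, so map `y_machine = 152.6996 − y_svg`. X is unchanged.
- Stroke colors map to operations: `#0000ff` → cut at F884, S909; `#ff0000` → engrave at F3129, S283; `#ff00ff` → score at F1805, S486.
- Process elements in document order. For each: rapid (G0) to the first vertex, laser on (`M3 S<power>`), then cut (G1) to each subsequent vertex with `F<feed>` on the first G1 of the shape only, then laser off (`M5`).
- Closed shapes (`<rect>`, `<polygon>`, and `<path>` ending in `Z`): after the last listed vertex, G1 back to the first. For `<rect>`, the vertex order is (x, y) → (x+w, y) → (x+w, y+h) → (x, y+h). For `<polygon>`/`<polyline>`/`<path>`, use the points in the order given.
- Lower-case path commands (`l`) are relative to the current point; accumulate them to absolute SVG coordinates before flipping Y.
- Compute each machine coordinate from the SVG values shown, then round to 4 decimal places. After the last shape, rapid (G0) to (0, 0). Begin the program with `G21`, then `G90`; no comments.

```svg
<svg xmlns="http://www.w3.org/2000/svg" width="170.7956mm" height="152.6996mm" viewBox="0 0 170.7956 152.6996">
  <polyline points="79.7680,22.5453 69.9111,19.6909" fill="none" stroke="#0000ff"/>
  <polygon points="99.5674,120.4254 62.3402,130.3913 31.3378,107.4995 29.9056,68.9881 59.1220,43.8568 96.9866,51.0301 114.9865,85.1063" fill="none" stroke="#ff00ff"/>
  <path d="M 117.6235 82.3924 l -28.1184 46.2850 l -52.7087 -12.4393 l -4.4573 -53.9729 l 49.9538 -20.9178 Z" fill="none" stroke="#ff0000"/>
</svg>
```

G21
G90
G0 X79.7680 Y130.1543
M3 S909
G1 X69.9111 Y133.0087 F884
M5
G0 X99.5674 Y32.2742
M3 S486
G1 X62.3402 Y22.3083 F1805
G1 X31.3378 Y45.2001
G1 X29.9056 Y83.7115
G1 X59.1220 Y108.8428
G1 X96.9866 Y101.6695
G1 X114.9865 Y67.5933
G1 X99.5674 Y32.2742
M5
G0 X117.6235 Y70.3072
M3 S283
G1 X89.5051 Y24.0222 F3129
G1 X36.7964 Y36.4615
G1 X32.3391 Y90.4344
G1 X82.2929 Y111.3522
G1 X117.6235 Y70.3072
M5
G0 X0.0000 Y0.0000

Since the viewBox matches the mm dimensions, user units are millimetres directly. The only transform is the Y-flip y_m = 152.6996 − y_svg.

Shape 1 is a line segment drawn with `<polyline>`. Its stroke #0000ff means cut at S909, F884. After flipping Y the toolpath is (79.7680,130.1543) → (69.9111,133.0087).

Shape 2 is a regular polygon drawn with `<polygon>`. Its stroke #ff00ff means score at S486, F1805. After flipping Y the toolpath is (99.5674,32.2742) → (62.3402,22.3083) → (31.3378,45.2001) → (29.9056,83.7115) → (59.1220,108.8428) → (96.9866,101.6695) → (114.9865,67.5933) → (99.5674,32.2742), returning to the start.

Shape 3 is a regular polygon drawn with `<path>`. Its stroke #ff0000 means engrave at S283, F3129. After flipping Y the toolpath is (117.6235,70.3072) → (89.5051,24.0222) → (36.7964,36.4615) → (32.3391,90.4344) → (82.2929,111.3522) → (117.6235,70.3072), returning to the start.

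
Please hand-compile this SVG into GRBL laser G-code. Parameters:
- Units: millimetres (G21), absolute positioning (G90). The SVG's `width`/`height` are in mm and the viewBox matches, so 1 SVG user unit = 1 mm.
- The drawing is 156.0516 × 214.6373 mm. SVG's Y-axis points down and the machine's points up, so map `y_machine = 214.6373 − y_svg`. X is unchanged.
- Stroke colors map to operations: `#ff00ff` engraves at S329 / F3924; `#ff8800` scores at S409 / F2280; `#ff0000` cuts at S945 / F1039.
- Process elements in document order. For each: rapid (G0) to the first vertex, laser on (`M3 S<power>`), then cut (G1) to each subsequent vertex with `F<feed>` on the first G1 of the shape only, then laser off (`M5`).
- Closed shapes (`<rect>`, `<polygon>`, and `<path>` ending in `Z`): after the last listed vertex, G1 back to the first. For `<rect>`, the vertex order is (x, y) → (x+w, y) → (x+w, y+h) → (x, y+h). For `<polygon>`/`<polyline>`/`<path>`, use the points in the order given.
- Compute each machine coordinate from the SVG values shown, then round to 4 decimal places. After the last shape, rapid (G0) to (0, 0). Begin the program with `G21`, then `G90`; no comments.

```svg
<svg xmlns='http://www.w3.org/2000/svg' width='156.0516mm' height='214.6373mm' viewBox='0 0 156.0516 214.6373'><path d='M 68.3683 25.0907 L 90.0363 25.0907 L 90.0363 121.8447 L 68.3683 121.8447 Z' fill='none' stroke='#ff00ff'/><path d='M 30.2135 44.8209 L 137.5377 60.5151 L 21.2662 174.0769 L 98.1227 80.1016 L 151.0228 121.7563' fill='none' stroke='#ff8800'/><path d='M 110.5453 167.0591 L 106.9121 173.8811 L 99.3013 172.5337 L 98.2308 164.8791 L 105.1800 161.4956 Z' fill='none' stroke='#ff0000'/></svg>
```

G21
G90
G0 X68.3683 Y189.5466
M3 S329
G1 X90.0363 Y189.5466 F3924
G1 X90.0363 Y92.7926
G1 X68.3683 Y92.7926
G1 X68.3683 Y189.5466
M5
G0 X30.2135 Y169.8164
M3 S409
G1 X137.5377 Y154.1222 F2280
G1 X21.2662 Y40.5604
G1 X98.1227 Y134.5357
G1 X151.0228 Y92.8810
M5
G0 X110.5453 Y47.5782
M3 S945
G1 X106.9121 Y40.7562 F1039
G1 X99.3013 Y42.1036
G1 X98.2308 Y49.7582
G1 X105.1800 Y53.1417
G1 X110.5453 Y47.5782
M5
G0 X0.0000 Y0.0000

Since the viewBox matches the mm dimensions, user units are millimetres directly. The only transform is the Y-flip y_m = 214.6373 − y_svg.

Shape 1 is a rectangle drawn with `<path>`. Its stroke #ff00ff means engrave at S329, F3924. After flipping Y the toolpath is (68.3683,189.5466) → (90.0363,189.5466) → (90.0363,92.7926) → (68.3683,92.7926) → (68.3683,189.5466), returning to the start.

Shape 2 is a open polyline drawn with `<path>`. Its stroke #ff8800 means score at S409, F2280. After flipping Y the toolpath is (30.2135,169.8164) → (137.5377,154.1222) → (21.2662,40.5604) → (98.1227,134.5357) → (151.0228,92.8810).

Shape 3 is a regular polygon drawn with `<path>`. Its stroke #ff0000 means cut at S945, F1039. After flipping Y the toolpath is (110.5453,47.5782) → (106.9121,40.7562) → (99.3013,42.1036) → (98.2308,49.7582) → (105.1800,53.1417) → (110.5453,47.5782), returning to the start.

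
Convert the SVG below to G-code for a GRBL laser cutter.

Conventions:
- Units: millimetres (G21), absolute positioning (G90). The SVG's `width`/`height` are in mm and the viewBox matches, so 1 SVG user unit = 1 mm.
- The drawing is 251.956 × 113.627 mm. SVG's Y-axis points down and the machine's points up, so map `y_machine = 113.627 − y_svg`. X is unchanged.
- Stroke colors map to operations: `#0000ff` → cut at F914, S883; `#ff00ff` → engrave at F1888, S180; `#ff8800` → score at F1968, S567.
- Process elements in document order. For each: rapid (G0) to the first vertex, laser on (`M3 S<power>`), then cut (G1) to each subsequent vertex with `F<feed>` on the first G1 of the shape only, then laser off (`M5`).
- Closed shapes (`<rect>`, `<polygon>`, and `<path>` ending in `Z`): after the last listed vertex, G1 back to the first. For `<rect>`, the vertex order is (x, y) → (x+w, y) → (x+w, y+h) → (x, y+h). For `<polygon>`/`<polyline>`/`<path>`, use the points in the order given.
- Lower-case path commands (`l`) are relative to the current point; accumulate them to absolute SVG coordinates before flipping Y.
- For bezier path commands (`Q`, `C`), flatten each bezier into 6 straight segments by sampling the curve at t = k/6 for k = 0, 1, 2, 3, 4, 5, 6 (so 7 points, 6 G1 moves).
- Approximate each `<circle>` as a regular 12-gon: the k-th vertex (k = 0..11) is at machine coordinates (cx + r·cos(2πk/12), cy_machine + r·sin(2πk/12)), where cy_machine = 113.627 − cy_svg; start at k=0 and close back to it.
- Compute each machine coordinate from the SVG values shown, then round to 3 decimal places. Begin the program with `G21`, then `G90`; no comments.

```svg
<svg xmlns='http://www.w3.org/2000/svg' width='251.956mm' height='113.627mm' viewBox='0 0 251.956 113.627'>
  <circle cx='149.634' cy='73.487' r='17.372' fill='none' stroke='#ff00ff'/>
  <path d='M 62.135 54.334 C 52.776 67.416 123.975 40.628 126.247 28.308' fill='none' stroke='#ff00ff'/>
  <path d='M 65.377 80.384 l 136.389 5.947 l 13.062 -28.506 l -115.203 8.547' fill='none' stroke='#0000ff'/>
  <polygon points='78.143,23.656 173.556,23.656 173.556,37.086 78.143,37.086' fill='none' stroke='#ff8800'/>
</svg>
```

viewBox `0 0 251.956 113.627` with mm width/height → 1 unit = 1 mm. Flip: y_m = 113.627 − y_svg.

**Shape 1** — `<circle>` circle, stroke `#ff00ff` → engrave (S180, F1888). Machine vertices: (167.006,40.140) → (164.679,48.826) → (158.320,55.185) → (149.634,57.512) → (140.948,55.185) → (134.589,48.826) → (132.262,40.140) → (134.589,31.454) → (140.948,25.095) → (149.634,22.768) → (158.320,25.095) → (164.679,31.454) → (167.006,40.140). Closed: final G1 returns to the first vertex.

**Shape 2** — `<path>` cubic bezier, stroke `#ff00ff` → engrave (S180, F1888). Control points (SVG): P0=(62.135,54.334), P1=(52.776,67.416), P2=(123.975,40.628), P3=(126.247,28.308); sampled at t=k/6. Machine vertices: (62.135,59.293) → (63.477,55.823) → (74.092,57.488) → (89.829,62.780) → (106.536,70.189) → (120.059,78.205) → (126.247,85.319). Open path.

**Shape 3** — `<path>` open polyline, stroke `#0000ff` → cut (S883, F914). Machine vertices: (65.377,33.243) → (201.766,27.296) → (214.828,55.802) → (99.625,47.255). Open path.

**Shape 4** — `<polygon>` rectangle, stroke `#ff8800` → score (S567, F1968). Machine vertices: (78.143,89.971) → (173.556,89.971) → (173.556,76.541) → (78.143,76.541) → (78.143,89.971). Closed: final G1 returns to the first vertex.

G21
G90
G0 X167.006 Y40.140
M3 S180
G1 X164.679 Y48.826 F1888
G1 X158.320 Y55.185
G1 X149.634 Y57.512
G1 X140.948 Y55.185
G1 X134.589 Y48.826
G1 X132.262 Y40.140
G1 X134.589 Y31.454
G1 X140.948 Y25.095
G1 X149.634 Y22.768
G1 X158.320 Y25.095
G1 X164.679 Y31.454
G1 X167.006 Y40.140
M5
G0 X62.135 Y59.293
M3 S180
G1 X63.477 Y55.823 F1888
G1 X74.092 Y57.488
G1 X89.829 Y62.780
G1 X106.536 Y70.189
G1 X120.059 Y78.205
G1 X126.247 Y85.319
M5
G0 X65.377 Y33.243
M3 S883
G1 X201.766 Y27.296 F914
G1 X214.828 Y55.802
G1 X99.625 Y47.255
M5
G0 X78.143 Y89.971
M3 S567
G1 X173.556 Y89.971 F1968
G1 X173.556 Y76.541
G1 X78.143 Y76.541
G1 X78.143 Y89.971
M5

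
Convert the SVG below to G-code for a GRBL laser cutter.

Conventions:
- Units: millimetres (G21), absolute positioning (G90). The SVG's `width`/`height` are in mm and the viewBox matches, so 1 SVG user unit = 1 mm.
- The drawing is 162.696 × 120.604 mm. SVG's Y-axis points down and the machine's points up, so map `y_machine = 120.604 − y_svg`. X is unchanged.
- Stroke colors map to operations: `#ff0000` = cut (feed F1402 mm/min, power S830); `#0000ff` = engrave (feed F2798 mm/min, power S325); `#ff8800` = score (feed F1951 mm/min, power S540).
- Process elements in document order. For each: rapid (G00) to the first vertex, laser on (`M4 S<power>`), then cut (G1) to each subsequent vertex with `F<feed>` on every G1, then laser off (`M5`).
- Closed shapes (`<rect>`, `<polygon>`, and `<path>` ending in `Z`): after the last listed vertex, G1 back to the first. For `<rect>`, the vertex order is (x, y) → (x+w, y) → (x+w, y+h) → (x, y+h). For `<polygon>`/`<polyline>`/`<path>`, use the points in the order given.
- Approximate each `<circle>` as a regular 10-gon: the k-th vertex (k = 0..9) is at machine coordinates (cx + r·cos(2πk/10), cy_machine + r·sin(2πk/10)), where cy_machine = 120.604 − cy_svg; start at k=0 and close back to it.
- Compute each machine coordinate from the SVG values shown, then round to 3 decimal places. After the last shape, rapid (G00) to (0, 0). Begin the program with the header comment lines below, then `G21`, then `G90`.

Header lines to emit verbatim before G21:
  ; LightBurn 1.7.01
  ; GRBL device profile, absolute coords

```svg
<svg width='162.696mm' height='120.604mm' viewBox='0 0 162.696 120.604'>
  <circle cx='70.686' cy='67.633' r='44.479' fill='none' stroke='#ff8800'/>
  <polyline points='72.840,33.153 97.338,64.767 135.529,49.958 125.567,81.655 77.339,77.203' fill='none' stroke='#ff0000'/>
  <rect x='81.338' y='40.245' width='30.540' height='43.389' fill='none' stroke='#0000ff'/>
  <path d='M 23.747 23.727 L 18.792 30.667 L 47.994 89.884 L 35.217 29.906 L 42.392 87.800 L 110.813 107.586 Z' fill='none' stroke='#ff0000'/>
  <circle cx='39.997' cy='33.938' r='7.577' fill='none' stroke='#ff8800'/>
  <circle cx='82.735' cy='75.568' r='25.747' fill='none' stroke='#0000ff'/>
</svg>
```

Since the viewBox matches the mm dimensions, user units are millimetres directly. The only transform is the Y-flip y_m = 120.604 − y_svg.

Shape 1 is a circle drawn with `<circle>`. Its stroke #ff8800 means score at S540, F1951. After flipping Y the toolpath is (115.165,52.971) → (106.670,79.115) → (84.431,95.273) → (56.941,95.273) → (34.702,79.115) → (26.207,52.971) → (34.702,26.827) → (56.941,10.669) → (84.431,10.669) → (106.670,26.827) → (115.165,52.971), returning to the start.

Shape 2 is a open polyline drawn with `<polyline>`. Its stroke #ff0000 means cut at S830, F1402. After flipping Y the toolpath is (72.840,87.451) → (97.338,55.837) → (135.529,70.646) → (125.567,38.949) → (77.339,43.401).

Shape 3 is a rectangle drawn with `<rect>`. Its stroke #0000ff means engrave at S325, F2798. After flipping Y the toolpath is (81.338,80.359) → (111.878,80.359) → (111.878,36.970) → (81.338,36.970) → (81.338,80.359), returning to the start.

Shape 4 is a closed polygon drawn with `<path>`. Its stroke #ff0000 means cut at S830, F1402. After flipping Y the toolpath is (23.747,96.877) → (18.792,89.937) → (47.994,30.720) → (35.217,90.698) → (42.392,32.804) → (110.813,13.018) → (23.747,96.877), returning to the start.

Shape 5 is a circle drawn with `<circle>`. Its stroke #ff8800 means score at S540, F1951. After flipping Y the toolpath is (47.574,86.666) → (46.127,91.120) → (42.338,93.872) → (37.656,93.872) → (33.867,91.120) → (32.420,86.666) → (33.867,82.212) → (37.656,79.460) → (42.338,79.460) → (46.127,82.212) → (47.574,86.666), returning to the start.

Shape 6 is a circle drawn with `<circle>`. Its stroke #0000ff means engrave at S325, F2798. After flipping Y the toolpath is (108.482,45.036) → (103.565,60.170) → (90.691,69.523) → (74.779,69.523) → (61.905,60.170) → (56.988,45.036) → (61.905,29.902) → (74.779,20.549) → (90.691,20.549) → (103.565,29.902) → (108.482,45.036), returning to the start.

; LightBurn 1.7.01
; GRBL device profile, absolute coords
G21
G90
G00 X115.165 Y52.971
M4 S540
G1 X106.670 Y79.115 F1951
G1 X84.431 Y95.273 F1951
G1 X56.941 Y95.273 F1951
G1 X34.702 Y79.115 F1951
G1 X26.207 Y52.971 F1951
G1 X34.702 Y26.827 F1951
G1 X56.941 Y10.669 F1951
G1 X84.431 Y10.669 F1951
G1 X106.670 Y26.827 F1951
G1 X115.165 Y52.971 F1951
M5
G00 X72.840 Y87.451
M4 S830
G1 X97.338 Y55.837 F1402
G1 X135.529 Y70.646 F1402
G1 X125.567 Y38.949 F1402
G1 X77.339 Y43.401 F1402
M5
G00 X81.338 Y80.359
M4 S325
G1 X111.878 Y80.359 F2798
G1 X111.878 Y36.970 F2798
G1 X81.338 Y36.970 F2798
G1 X81.338 Y80.359 F2798
M5
G00 X23.747 Y96.877
M4 S830
G1 X18.792 Y89.937 F1402
G1 X47.994 Y30.720 F1402
G1 X35.217 Y90.698 F1402
G1 X42.392 Y32.804 F1402
G1 X110.813 Y13.018 F1402
G1 X23.747 Y96.877 F1402
M5
G00 X47.574 Y86.666
M4 S540
G1 X46.127 Y91.120 F1951
G1 X42.338 Y93.872 F1951
G1 X37.656 Y93.872 F1951
G1 X33.867 Y91.120 F1951
G1 X32.420 Y86.666 F1951
G1 X33.867 Y82.212 F1951
G1 X37.656 Y79.460 F1951
G1 X42.338 Y79.460 F1951
G1 X46.127 Y82.212 F1951
G1 X47.574 Y86.666 F1951
M5
G00 X108.482 Y45.036
M4 S325
G1 X103.565 Y60.170 F2798
G1 X90.691 Y69.523 F2798
G1 X74.779 Y69.523 F2798
G1 X61.905 Y60.170 F2798
G1 X56.988 Y45.036 F2798
G1 X61.905 Y29.902 F2798
G1 X74.779 Y20.549 F2798
G1 X90.691 Y20.549 F2798
G1 X103.565 Y29.902 F2798
G1 X108.482 Y45.036 F2798
M5
G00 X0.000 Y0.000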